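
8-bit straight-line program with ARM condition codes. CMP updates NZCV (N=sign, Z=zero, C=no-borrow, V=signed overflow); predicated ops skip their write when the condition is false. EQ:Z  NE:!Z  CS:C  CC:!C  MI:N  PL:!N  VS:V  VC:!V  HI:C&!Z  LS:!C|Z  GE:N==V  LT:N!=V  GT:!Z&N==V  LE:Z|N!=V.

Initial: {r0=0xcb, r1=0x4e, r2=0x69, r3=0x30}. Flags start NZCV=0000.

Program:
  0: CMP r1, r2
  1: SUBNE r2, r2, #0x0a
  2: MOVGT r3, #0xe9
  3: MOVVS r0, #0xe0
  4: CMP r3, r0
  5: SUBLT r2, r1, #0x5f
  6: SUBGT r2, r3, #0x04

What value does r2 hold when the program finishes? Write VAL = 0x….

VAL = 0x2c

[0] flags=1000 → (cmp)
[1] flags=1000 NE?T → r2=0x5f
[2] flags=1000 GT?F → skip
[3] flags=1000 VS?F → skip
[4] flags=0000 → (cmp)
[5] flags=0000 LT?F → skip
[6] flags=0000 GT?T → r2=0x2c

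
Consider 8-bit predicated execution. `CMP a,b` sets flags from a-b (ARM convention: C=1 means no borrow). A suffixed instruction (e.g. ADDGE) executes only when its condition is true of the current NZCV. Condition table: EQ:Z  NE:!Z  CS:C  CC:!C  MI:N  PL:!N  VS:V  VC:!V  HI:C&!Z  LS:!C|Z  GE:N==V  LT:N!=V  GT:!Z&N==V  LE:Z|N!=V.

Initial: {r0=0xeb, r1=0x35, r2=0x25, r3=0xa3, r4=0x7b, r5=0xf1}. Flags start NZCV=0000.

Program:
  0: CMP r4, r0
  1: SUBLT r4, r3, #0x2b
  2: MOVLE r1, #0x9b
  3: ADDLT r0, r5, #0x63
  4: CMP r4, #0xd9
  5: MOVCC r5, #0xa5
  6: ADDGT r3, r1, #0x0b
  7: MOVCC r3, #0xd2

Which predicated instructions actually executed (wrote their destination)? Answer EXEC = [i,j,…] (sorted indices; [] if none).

EXEC = [5,6,7]

[0] flags=1001 → (cmp)
[1] flags=1001 LT?F → skip
[2] flags=1001 LE?F → skip
[3] flags=1001 LT?F → skip
[4] flags=1001 → (cmp)
[5] flags=1001 CC?T → r5=0xa5
[6] flags=1001 GT?T → r3=0x40
[7] flags=1001 CC?T → r3=0xd2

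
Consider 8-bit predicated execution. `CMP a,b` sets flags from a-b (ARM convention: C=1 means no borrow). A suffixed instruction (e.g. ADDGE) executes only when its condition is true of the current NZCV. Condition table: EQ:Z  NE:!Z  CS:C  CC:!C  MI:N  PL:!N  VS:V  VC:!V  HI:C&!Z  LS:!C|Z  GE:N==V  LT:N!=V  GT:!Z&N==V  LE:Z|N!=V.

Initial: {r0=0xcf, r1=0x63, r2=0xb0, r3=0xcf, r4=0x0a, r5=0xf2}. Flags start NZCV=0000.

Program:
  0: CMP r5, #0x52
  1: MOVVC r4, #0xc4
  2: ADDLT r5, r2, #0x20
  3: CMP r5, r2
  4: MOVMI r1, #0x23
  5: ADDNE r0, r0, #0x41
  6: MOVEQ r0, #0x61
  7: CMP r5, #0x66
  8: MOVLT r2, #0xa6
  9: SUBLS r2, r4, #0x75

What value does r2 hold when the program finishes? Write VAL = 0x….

0: ✓ CMP  NZCV=1010
1: ✓ MOVVC  r4←0xc4
2: ✓ ADDLT  r5←0xd0
3: ✓ CMP  NZCV=0010
4: · MOVMI
5: ✓ ADDNE  r0←0x10
6: · MOVEQ
7: ✓ CMP  NZCV=0011
8: ✓ MOVLT  r2←0xa6
9: · SUBLS

VAL = 0xa6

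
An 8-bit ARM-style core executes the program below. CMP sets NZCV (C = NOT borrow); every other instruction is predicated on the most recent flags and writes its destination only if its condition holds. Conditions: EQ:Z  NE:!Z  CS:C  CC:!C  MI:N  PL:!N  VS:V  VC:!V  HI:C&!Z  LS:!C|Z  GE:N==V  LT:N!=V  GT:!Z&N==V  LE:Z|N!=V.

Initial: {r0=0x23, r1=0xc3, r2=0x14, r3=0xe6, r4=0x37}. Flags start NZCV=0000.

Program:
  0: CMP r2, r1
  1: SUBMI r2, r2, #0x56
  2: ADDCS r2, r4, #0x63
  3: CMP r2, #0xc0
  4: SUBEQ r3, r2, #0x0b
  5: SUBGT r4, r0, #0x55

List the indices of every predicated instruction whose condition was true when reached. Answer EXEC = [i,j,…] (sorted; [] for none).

[0] flags=0000 → (cmp)
[1] flags=0000 MI?F → skip
[2] flags=0000 CS?F → skip
[3] flags=0000 → (cmp)
[4] flags=0000 EQ?F → skip
[5] flags=0000 GT?T → r4=0xce

EXEC = [5]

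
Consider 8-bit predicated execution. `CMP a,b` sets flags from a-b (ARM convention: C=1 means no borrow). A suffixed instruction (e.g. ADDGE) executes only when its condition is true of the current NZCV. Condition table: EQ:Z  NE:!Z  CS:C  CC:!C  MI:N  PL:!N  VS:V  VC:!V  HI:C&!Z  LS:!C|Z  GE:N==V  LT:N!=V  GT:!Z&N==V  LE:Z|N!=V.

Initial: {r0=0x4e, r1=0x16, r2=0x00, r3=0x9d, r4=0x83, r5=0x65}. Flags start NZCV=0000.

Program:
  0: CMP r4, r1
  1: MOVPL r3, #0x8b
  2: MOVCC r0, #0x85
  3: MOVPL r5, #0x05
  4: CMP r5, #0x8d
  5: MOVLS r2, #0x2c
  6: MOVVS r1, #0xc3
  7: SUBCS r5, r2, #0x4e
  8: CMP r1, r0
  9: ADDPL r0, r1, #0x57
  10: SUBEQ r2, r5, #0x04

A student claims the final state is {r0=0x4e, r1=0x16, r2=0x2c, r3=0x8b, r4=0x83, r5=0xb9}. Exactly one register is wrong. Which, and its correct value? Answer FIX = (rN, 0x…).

FIX = (r5, 0x05)

[0] flags=0011 → (cmp)
[1] flags=0011 PL?T → r3=0x8b
[2] flags=0011 CC?F → skip
[3] flags=0011 PL?T → r5=0x05
[4] flags=0000 → (cmp)
[5] flags=0000 LS?T → r2=0x2c
[6] flags=0000 VS?F → skip
[7] flags=0000 CS?F → skip
[8] flags=1000 → (cmp)
[9] flags=1000 PL?F → skip
[10] flags=1000 EQ?F → skip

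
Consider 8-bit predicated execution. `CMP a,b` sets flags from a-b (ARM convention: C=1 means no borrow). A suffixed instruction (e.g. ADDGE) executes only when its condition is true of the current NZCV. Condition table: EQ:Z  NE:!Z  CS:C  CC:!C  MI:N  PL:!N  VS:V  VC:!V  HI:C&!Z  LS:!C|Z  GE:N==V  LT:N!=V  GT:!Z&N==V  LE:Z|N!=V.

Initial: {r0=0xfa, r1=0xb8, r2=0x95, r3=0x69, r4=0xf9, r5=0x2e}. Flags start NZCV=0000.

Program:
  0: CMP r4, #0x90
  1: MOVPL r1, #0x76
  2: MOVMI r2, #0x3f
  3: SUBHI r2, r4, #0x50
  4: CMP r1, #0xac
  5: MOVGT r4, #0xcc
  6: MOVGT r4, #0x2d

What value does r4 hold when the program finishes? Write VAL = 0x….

0: ✓ CMP  NZCV=0010
1: ✓ MOVPL  r1←0x76
2: · MOVMI
3: ✓ SUBHI  r2←0xa9
4: ✓ CMP  NZCV=1001
5: ✓ MOVGT  r4←0xcc
6: ✓ MOVGT  r4←0x2d

VAL = 0x2d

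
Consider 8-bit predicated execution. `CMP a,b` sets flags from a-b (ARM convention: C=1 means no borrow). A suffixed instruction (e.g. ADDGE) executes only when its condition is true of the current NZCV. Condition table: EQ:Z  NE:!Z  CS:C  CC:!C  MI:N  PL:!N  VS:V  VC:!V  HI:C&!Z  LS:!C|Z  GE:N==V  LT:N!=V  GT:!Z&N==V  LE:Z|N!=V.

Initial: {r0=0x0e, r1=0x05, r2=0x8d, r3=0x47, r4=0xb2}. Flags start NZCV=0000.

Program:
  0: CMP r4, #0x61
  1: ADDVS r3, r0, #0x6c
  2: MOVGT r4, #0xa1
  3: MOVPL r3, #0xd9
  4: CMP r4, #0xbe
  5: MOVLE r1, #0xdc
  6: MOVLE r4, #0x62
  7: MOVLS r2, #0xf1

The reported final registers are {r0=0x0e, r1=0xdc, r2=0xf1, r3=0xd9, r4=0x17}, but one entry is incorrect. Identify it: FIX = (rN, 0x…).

FIX = (r4, 0x62)

[0] flags=0011 → (cmp)
[1] flags=0011 VS?T → r3=0x7a
[2] flags=0011 GT?F → skip
[3] flags=0011 PL?T → r3=0xd9
[4] flags=1000 → (cmp)
[5] flags=1000 LE?T → r1=0xdc
[6] flags=1000 LE?T → r4=0x62
[7] flags=1000 LS?T → r2=0xf1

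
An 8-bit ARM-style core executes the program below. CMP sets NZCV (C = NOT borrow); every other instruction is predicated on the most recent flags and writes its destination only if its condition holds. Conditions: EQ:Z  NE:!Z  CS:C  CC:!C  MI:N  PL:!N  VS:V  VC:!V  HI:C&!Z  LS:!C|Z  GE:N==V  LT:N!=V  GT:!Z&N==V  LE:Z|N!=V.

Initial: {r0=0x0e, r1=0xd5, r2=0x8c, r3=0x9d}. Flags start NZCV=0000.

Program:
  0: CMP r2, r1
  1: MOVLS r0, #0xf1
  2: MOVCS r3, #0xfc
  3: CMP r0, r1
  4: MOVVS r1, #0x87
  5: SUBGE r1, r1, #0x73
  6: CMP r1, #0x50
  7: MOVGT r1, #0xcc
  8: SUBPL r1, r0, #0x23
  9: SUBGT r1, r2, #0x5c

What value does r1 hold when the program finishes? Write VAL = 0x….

VAL = 0x30

[0] flags=1000 → (cmp)
[1] flags=1000 LS?T → r0=0xf1
[2] flags=1000 CS?F → skip
[3] flags=0010 → (cmp)
[4] flags=0010 VS?F → skip
[5] flags=0010 GE?T → r1=0x62
[6] flags=0010 → (cmp)
[7] flags=0010 GT?T → r1=0xcc
[8] flags=0010 PL?T → r1=0xce
[9] flags=0010 GT?T → r1=0x30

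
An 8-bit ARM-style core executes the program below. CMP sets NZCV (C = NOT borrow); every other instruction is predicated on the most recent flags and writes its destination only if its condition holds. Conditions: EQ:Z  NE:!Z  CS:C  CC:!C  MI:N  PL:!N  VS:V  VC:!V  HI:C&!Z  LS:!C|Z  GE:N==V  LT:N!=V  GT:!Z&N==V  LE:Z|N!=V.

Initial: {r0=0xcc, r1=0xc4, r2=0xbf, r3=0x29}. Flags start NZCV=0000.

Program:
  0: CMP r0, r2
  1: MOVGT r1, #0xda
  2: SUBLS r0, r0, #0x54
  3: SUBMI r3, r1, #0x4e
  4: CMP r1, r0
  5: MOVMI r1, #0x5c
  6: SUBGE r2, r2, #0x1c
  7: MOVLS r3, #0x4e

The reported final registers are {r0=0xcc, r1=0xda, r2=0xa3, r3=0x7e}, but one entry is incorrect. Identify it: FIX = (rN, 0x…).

0: ✓ CMP  NZCV=0010
1: ✓ MOVGT  r1←0xda
2: · SUBLS
3: · SUBMI
4: ✓ CMP  NZCV=0010
5: · MOVMI
6: ✓ SUBGE  r2←0xa3
7: · MOVLS

FIX = (r3, 0x29)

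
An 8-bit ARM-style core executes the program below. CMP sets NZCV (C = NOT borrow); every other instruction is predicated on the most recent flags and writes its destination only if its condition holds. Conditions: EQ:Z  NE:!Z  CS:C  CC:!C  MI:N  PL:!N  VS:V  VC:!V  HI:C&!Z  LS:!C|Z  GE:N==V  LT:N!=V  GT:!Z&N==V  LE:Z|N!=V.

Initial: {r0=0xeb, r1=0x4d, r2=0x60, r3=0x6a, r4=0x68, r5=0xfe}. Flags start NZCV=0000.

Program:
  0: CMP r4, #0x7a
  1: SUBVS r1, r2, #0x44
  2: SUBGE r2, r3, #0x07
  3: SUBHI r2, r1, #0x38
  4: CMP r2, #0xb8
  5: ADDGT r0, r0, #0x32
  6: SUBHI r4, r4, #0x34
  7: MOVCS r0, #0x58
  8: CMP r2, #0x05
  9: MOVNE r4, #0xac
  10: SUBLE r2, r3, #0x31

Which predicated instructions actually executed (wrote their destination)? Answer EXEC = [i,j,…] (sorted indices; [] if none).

EXEC = [5,9]

0: ✓ CMP  NZCV=1000
1: · SUBVS
2: · SUBGE
3: · SUBHI
4: ✓ CMP  NZCV=1001
5: ✓ ADDGT  r0←0x1d
6: · SUBHI
7: · MOVCS
8: ✓ CMP  NZCV=0010
9: ✓ MOVNE  r4←0xac
10: · SUBLE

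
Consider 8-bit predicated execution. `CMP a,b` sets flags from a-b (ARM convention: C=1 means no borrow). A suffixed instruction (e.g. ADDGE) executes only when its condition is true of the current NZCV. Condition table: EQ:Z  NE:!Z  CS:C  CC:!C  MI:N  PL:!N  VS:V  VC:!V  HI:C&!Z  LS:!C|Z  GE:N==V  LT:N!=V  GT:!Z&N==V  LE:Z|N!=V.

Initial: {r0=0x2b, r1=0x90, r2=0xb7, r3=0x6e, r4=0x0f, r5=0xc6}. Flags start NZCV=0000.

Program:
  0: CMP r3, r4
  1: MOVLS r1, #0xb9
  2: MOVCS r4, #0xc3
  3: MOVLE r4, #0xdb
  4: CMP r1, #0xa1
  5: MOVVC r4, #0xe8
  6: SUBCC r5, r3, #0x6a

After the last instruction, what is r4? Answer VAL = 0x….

[0] flags=0010 → (cmp)
[1] flags=0010 LS?F → skip
[2] flags=0010 CS?T → r4=0xc3
[3] flags=0010 LE?F → skip
[4] flags=1000 → (cmp)
[5] flags=1000 VC?T → r4=0xe8
[6] flags=1000 CC?T → r5=0x04

VAL = 0xe8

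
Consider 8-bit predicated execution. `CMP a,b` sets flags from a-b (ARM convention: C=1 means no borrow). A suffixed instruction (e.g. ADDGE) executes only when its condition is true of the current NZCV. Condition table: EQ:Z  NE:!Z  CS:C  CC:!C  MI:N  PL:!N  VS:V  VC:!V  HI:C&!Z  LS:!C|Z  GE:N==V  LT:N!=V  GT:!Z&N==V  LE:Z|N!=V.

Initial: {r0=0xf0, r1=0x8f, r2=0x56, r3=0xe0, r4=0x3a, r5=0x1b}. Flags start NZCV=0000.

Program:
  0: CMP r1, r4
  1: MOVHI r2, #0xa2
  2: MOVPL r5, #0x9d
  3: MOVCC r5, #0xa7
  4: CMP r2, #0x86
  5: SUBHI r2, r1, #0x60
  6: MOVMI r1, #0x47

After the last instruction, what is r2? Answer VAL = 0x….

0: ✓ CMP  NZCV=0011
1: ✓ MOVHI  r2←0xa2
2: ✓ MOVPL  r5←0x9d
3: · MOVCC
4: ✓ CMP  NZCV=0010
5: ✓ SUBHI  r2←0x2f
6: · MOVMI

VAL = 0x2f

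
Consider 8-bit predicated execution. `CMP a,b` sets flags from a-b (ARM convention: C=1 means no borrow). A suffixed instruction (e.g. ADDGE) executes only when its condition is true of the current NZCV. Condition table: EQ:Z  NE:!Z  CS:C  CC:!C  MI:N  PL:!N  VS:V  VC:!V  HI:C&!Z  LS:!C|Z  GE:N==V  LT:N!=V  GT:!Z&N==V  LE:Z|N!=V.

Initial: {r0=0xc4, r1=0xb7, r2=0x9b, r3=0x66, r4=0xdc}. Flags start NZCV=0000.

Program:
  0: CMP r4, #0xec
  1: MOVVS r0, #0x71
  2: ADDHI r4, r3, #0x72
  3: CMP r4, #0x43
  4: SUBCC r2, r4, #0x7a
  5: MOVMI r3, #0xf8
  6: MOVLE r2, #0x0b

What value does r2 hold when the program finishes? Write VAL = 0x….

VAL = 0x0b

0: ✓ CMP  NZCV=1000
1: · MOVVS
2: · ADDHI
3: ✓ CMP  NZCV=1010
4: · SUBCC
5: ✓ MOVMI  r3←0xf8
6: ✓ MOVLE  r2←0x0b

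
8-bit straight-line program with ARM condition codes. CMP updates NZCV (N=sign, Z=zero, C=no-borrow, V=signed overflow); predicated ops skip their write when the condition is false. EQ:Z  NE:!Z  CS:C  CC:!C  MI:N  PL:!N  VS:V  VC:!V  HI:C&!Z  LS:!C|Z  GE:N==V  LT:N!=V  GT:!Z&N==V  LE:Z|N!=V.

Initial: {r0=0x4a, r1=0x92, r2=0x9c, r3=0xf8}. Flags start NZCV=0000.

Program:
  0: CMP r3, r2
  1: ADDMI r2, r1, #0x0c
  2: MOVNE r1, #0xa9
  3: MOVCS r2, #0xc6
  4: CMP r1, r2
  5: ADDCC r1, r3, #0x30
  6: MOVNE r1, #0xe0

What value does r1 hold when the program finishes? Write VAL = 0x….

[0] flags=0010 → (cmp)
[1] flags=0010 MI?F → skip
[2] flags=0010 NE?T → r1=0xa9
[3] flags=0010 CS?T → r2=0xc6
[4] flags=1000 → (cmp)
[5] flags=1000 CC?T → r1=0x28
[6] flags=1000 NE?T → r1=0xe0

VAL = 0xe0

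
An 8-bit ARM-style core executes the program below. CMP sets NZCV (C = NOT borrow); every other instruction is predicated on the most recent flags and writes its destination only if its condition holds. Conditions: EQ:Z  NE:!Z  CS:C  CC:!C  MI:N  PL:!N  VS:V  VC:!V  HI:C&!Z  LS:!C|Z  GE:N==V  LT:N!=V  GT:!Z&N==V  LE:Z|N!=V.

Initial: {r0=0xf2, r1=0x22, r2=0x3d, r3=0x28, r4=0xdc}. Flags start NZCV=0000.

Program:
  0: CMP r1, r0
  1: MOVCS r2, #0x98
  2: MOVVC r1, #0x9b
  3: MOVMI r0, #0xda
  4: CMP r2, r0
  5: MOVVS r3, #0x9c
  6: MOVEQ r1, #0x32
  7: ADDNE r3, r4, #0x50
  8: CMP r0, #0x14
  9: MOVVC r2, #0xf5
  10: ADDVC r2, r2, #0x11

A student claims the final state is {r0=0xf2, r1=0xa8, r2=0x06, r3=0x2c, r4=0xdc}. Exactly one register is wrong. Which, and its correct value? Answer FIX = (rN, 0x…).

0: ✓ CMP  NZCV=0000
1: · MOVCS
2: ✓ MOVVC  r1←0x9b
3: · MOVMI
4: ✓ CMP  NZCV=0000
5: · MOVVS
6: · MOVEQ
7: ✓ ADDNE  r3←0x2c
8: ✓ CMP  NZCV=1010
9: ✓ MOVVC  r2←0xf5
10: ✓ ADDVC  r2←0x06

FIX = (r1, 0x9b)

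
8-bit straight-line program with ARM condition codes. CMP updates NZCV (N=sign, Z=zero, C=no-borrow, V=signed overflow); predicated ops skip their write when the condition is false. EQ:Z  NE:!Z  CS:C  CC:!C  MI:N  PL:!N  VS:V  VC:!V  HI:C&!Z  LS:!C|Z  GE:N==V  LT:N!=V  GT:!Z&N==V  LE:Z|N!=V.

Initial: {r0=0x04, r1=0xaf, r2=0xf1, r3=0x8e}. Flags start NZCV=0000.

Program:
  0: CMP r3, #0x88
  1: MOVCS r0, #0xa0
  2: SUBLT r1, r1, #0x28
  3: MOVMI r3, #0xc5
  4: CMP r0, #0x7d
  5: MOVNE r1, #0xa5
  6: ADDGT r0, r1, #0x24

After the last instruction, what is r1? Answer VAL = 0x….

0: ✓ CMP  NZCV=0010
1: ✓ MOVCS  r0←0xa0
2: · SUBLT
3: · MOVMI
4: ✓ CMP  NZCV=0011
5: ✓ MOVNE  r1←0xa5
6: · ADDGT

VAL = 0xa5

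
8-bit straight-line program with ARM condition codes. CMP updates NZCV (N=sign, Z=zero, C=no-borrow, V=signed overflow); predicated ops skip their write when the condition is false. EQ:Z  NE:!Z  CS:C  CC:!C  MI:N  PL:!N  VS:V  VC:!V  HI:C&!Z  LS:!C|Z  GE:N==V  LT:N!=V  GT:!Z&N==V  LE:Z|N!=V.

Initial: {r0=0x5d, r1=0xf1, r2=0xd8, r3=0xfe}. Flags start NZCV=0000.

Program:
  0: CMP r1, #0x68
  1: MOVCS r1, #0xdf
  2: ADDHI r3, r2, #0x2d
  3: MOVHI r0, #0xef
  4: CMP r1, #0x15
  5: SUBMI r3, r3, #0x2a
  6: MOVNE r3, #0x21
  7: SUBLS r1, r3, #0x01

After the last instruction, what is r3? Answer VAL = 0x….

[0] flags=1010 → (cmp)
[1] flags=1010 CS?T → r1=0xdf
[2] flags=1010 HI?T → r3=0x05
[3] flags=1010 HI?T → r0=0xef
[4] flags=1010 → (cmp)
[5] flags=1010 MI?T → r3=0xdb
[6] flags=1010 NE?T → r3=0x21
[7] flags=1010 LS?F → skip

VAL = 0x21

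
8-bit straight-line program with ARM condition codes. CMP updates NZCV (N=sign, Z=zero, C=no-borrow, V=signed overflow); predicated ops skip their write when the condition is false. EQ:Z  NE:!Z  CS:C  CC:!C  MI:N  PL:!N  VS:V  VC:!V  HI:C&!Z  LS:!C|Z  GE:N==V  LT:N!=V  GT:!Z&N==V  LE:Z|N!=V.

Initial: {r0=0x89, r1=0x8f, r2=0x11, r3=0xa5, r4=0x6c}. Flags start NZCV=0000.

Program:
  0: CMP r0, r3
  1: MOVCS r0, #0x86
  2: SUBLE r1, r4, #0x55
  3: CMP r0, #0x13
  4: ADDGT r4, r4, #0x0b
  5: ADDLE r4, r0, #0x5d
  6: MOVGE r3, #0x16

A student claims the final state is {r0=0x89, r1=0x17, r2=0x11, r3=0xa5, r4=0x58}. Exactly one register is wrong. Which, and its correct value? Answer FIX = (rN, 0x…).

FIX = (r4, 0xe6)

[0] flags=1000 → (cmp)
[1] flags=1000 CS?F → skip
[2] flags=1000 LE?T → r1=0x17
[3] flags=0011 → (cmp)
[4] flags=0011 GT?F → skip
[5] flags=0011 LE?T → r4=0xe6
[6] flags=0011 GE?F → skip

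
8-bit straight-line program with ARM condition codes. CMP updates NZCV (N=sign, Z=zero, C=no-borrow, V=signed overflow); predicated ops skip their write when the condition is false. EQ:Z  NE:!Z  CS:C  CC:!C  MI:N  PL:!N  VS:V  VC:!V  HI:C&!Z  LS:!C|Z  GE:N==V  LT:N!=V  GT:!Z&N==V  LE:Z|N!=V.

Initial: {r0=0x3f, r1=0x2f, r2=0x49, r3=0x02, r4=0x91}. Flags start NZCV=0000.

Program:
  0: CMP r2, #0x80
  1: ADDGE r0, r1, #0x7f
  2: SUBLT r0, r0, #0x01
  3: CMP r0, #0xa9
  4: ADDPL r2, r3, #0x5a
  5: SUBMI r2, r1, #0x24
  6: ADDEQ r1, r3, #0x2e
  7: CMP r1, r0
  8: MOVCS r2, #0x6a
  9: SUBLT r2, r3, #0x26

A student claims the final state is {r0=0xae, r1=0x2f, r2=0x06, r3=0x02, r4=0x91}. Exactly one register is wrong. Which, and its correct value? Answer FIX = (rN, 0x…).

FIX = (r2, 0x5c)

[0] flags=1001 → (cmp)
[1] flags=1001 GE?T → r0=0xae
[2] flags=1001 LT?F → skip
[3] flags=0010 → (cmp)
[4] flags=0010 PL?T → r2=0x5c
[5] flags=0010 MI?F → skip
[6] flags=0010 EQ?F → skip
[7] flags=1001 → (cmp)
[8] flags=1001 CS?F → skip
[9] flags=1001 LT?F → skip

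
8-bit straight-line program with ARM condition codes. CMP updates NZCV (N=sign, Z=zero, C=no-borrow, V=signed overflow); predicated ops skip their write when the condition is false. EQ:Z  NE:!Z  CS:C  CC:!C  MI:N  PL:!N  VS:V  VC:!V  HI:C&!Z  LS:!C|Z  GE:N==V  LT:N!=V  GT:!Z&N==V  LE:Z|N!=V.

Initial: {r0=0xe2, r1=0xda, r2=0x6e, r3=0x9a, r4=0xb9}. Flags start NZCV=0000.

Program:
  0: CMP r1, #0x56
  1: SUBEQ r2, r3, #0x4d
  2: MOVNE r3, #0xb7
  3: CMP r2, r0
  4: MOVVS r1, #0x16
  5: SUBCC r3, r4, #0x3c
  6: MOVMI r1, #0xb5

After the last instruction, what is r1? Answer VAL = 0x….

VAL = 0xb5

[0] flags=1010 → (cmp)
[1] flags=1010 EQ?F → skip
[2] flags=1010 NE?T → r3=0xb7
[3] flags=1001 → (cmp)
[4] flags=1001 VS?T → r1=0x16
[5] flags=1001 CC?T → r3=0x7d
[6] flags=1001 MI?T → r1=0xb5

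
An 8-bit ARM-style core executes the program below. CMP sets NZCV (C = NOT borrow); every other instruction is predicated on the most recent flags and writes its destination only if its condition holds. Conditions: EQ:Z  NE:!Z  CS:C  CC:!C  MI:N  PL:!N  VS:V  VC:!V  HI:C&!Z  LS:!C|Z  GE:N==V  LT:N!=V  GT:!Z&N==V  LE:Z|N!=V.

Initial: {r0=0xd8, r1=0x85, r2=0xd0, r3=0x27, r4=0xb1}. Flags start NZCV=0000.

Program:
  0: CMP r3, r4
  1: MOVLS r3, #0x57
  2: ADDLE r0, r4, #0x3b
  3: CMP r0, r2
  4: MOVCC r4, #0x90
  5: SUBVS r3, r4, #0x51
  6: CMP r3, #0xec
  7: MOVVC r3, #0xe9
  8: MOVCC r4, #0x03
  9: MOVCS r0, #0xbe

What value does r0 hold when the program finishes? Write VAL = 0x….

[0] flags=0000 → (cmp)
[1] flags=0000 LS?T → r3=0x57
[2] flags=0000 LE?F → skip
[3] flags=0010 → (cmp)
[4] flags=0010 CC?F → skip
[5] flags=0010 VS?F → skip
[6] flags=0000 → (cmp)
[7] flags=0000 VC?T → r3=0xe9
[8] flags=0000 CC?T → r4=0x03
[9] flags=0000 CS?F → skip

VAL = 0xd8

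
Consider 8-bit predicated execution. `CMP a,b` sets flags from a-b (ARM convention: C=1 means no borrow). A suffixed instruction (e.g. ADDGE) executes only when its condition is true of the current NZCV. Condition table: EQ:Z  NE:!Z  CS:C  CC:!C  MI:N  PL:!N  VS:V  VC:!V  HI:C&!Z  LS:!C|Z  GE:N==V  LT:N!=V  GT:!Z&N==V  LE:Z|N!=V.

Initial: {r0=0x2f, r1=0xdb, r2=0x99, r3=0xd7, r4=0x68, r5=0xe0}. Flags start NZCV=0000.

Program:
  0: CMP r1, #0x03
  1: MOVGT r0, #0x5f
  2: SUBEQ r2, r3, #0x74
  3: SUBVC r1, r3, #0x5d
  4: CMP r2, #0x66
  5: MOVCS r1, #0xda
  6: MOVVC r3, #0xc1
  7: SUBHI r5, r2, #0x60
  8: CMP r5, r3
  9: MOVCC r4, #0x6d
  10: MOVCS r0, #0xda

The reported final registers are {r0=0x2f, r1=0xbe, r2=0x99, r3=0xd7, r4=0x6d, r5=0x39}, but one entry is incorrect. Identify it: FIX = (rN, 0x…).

[0] flags=1010 → (cmp)
[1] flags=1010 GT?F → skip
[2] flags=1010 EQ?F → skip
[3] flags=1010 VC?T → r1=0x7a
[4] flags=0011 → (cmp)
[5] flags=0011 CS?T → r1=0xda
[6] flags=0011 VC?F → skip
[7] flags=0011 HI?T → r5=0x39
[8] flags=0000 → (cmp)
[9] flags=0000 CC?T → r4=0x6d
[10] flags=0000 CS?F → skip

FIX = (r1, 0xda)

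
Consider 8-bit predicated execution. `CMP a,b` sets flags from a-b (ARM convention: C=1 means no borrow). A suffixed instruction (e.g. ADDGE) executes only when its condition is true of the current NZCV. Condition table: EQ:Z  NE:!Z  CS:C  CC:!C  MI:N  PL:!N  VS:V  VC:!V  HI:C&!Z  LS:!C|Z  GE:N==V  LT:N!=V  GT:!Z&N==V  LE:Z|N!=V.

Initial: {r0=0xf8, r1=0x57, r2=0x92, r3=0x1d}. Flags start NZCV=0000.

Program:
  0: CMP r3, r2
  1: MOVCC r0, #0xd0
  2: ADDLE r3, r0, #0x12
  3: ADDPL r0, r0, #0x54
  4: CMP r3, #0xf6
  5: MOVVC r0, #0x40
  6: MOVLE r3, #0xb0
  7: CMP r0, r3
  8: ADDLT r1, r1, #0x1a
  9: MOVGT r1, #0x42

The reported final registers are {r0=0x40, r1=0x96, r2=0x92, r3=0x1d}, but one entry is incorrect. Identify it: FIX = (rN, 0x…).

FIX = (r1, 0x42)

0: ✓ CMP  NZCV=1001
1: ✓ MOVCC  r0←0xd0
2: · ADDLE
3: · ADDPL
4: ✓ CMP  NZCV=0000
5: ✓ MOVVC  r0←0x40
6: · MOVLE
7: ✓ CMP  NZCV=0010
8: · ADDLT
9: ✓ MOVGT  r1←0x42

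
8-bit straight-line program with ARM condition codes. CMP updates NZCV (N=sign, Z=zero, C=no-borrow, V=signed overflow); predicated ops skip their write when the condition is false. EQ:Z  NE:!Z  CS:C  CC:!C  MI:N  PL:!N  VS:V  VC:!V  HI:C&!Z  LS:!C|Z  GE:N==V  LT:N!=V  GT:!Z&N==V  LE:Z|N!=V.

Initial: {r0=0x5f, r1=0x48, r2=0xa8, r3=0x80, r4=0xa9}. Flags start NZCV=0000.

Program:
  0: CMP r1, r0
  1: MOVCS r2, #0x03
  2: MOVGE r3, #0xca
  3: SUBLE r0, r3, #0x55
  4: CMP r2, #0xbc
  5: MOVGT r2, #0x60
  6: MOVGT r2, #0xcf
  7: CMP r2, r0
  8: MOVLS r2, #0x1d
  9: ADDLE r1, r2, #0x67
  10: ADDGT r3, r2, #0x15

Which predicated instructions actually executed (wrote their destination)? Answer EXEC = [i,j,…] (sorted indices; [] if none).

[0] flags=1000 → (cmp)
[1] flags=1000 CS?F → skip
[2] flags=1000 GE?F → skip
[3] flags=1000 LE?T → r0=0x2b
[4] flags=1000 → (cmp)
[5] flags=1000 GT?F → skip
[6] flags=1000 GT?F → skip
[7] flags=0011 → (cmp)
[8] flags=0011 LS?F → skip
[9] flags=0011 LE?T → r1=0x0f
[10] flags=0011 GT?F → skip

EXEC = [3,9]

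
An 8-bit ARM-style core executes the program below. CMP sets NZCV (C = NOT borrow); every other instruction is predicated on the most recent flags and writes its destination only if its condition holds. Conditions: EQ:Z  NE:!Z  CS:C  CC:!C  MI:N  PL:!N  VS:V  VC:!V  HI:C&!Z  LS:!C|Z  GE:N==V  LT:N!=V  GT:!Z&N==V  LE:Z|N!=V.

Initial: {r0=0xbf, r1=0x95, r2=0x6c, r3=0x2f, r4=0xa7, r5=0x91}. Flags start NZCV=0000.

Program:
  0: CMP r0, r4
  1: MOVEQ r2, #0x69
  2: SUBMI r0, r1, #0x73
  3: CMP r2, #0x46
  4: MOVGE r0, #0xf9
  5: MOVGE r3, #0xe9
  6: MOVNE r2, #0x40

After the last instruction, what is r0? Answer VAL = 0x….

[0] flags=0010 → (cmp)
[1] flags=0010 EQ?F → skip
[2] flags=0010 MI?F → skip
[3] flags=0010 → (cmp)
[4] flags=0010 GE?T → r0=0xf9
[5] flags=0010 GE?T → r3=0xe9
[6] flags=0010 NE?T → r2=0x40

VAL = 0xf9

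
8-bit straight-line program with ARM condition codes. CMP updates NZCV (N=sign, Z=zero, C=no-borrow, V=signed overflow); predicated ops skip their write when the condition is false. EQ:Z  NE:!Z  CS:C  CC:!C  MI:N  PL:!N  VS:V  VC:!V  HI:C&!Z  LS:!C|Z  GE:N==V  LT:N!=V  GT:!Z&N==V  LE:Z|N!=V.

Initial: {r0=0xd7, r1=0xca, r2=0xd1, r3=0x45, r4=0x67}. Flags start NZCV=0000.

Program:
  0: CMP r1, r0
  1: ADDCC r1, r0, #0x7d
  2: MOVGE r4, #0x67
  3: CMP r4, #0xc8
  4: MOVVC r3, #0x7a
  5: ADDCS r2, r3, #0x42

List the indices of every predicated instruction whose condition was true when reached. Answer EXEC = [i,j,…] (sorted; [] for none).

0: ✓ CMP  NZCV=1000
1: ✓ ADDCC  r1←0x54
2: · MOVGE
3: ✓ CMP  NZCV=1001
4: · MOVVC
5: · ADDCS

EXEC = [1]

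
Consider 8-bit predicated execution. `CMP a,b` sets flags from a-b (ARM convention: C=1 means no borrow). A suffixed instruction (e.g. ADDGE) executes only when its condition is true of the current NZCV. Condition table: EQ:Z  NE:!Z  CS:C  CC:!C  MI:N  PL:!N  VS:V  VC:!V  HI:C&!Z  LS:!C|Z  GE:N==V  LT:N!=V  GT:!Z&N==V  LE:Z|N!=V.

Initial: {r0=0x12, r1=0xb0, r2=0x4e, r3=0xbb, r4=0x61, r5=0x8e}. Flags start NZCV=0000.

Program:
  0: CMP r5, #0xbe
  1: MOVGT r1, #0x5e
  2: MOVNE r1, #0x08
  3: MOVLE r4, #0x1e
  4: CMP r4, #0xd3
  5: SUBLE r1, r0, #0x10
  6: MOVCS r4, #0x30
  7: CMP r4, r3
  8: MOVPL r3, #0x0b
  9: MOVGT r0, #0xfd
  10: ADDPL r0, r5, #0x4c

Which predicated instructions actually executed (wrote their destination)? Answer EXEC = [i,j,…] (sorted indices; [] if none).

EXEC = [2,3,8,9,10]

0: ✓ CMP  NZCV=1000
1: · MOVGT
2: ✓ MOVNE  r1←0x08
3: ✓ MOVLE  r4←0x1e
4: ✓ CMP  NZCV=0000
5: · SUBLE
6: · MOVCS
7: ✓ CMP  NZCV=0000
8: ✓ MOVPL  r3←0x0b
9: ✓ MOVGT  r0←0xfd
10: ✓ ADDPL  r0←0xda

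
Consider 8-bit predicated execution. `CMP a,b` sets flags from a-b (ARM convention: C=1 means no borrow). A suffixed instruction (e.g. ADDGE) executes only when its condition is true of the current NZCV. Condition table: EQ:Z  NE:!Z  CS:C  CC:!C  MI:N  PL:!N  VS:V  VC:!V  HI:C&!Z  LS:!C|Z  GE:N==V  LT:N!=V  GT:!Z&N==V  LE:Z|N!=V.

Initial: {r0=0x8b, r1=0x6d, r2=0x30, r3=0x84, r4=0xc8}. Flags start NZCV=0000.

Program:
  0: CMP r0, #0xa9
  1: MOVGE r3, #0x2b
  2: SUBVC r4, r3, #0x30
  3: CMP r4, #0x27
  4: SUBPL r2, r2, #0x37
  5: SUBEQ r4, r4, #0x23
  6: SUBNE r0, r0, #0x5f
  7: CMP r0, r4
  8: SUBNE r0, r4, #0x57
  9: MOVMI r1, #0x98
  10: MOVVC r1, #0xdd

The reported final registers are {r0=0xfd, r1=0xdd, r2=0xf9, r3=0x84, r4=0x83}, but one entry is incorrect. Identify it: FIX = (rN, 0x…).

0: ✓ CMP  NZCV=1000
1: · MOVGE
2: ✓ SUBVC  r4←0x54
3: ✓ CMP  NZCV=0010
4: ✓ SUBPL  r2←0xf9
5: · SUBEQ
6: ✓ SUBNE  r0←0x2c
7: ✓ CMP  NZCV=1000
8: ✓ SUBNE  r0←0xfd
9: ✓ MOVMI  r1←0x98
10: ✓ MOVVC  r1←0xdd

FIX = (r4, 0x54)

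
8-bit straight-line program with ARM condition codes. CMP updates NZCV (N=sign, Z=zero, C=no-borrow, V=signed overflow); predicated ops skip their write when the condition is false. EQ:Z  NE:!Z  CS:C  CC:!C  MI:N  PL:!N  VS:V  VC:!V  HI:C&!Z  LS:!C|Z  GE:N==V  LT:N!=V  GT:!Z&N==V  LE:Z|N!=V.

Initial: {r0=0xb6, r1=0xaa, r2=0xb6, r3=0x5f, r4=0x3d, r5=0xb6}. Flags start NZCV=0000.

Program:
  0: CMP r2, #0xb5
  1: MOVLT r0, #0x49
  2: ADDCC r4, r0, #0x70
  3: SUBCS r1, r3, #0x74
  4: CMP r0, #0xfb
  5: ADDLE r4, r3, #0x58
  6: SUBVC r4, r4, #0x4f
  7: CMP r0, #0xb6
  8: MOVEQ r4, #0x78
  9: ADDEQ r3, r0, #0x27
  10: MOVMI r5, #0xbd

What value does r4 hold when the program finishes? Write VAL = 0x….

VAL = 0x78

0: ✓ CMP  NZCV=0010
1: · MOVLT
2: · ADDCC
3: ✓ SUBCS  r1←0xeb
4: ✓ CMP  NZCV=1000
5: ✓ ADDLE  r4←0xb7
6: ✓ SUBVC  r4←0x68
7: ✓ CMP  NZCV=0110
8: ✓ MOVEQ  r4←0x78
9: ✓ ADDEQ  r3←0xdd
10: · MOVMI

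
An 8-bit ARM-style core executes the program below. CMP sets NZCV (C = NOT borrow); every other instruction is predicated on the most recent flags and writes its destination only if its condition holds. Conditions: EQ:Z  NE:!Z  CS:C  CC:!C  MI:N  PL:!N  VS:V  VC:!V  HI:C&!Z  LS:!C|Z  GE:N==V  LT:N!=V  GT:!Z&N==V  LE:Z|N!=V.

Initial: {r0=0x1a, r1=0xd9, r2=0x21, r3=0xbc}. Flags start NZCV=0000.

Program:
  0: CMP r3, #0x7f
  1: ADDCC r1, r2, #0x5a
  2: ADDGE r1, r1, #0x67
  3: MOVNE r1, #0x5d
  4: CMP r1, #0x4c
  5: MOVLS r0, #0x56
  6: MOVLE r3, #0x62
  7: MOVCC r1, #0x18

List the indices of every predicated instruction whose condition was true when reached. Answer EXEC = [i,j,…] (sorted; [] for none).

0: ✓ CMP  NZCV=0011
1: · ADDCC
2: · ADDGE
3: ✓ MOVNE  r1←0x5d
4: ✓ CMP  NZCV=0010
5: · MOVLS
6: · MOVLE
7: · MOVCC

EXEC = [3]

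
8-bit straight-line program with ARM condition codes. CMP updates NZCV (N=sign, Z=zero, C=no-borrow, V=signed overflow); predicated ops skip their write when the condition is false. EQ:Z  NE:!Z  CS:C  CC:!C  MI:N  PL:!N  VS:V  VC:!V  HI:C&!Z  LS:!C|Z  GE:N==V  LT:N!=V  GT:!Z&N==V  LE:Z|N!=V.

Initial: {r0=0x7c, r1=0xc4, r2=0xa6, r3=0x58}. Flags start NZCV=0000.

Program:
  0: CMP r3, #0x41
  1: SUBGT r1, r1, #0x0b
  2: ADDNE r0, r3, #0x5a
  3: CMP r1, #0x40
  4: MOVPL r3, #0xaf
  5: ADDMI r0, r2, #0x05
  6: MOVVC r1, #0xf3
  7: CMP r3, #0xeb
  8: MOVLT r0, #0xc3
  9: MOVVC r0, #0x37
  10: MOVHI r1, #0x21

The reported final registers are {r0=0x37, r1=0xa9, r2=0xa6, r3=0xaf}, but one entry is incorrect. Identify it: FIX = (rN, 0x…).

FIX = (r1, 0xb9)

0: ✓ CMP  NZCV=0010
1: ✓ SUBGT  r1←0xb9
2: ✓ ADDNE  r0←0xb2
3: ✓ CMP  NZCV=0011
4: ✓ MOVPL  r3←0xaf
5: · ADDMI
6: · MOVVC
7: ✓ CMP  NZCV=1000
8: ✓ MOVLT  r0←0xc3
9: ✓ MOVVC  r0←0x37
10: · MOVHI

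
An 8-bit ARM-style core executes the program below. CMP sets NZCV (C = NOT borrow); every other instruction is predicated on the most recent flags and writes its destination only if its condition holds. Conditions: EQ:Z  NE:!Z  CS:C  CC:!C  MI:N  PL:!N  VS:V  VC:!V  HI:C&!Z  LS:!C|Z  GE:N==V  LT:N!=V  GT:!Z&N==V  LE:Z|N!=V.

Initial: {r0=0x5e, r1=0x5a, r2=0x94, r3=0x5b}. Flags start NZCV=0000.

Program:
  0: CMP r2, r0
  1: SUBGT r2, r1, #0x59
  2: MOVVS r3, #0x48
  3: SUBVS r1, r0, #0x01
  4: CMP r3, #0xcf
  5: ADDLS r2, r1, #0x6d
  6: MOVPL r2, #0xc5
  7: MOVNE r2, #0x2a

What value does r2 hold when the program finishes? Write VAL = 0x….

VAL = 0x2a

[0] flags=0011 → (cmp)
[1] flags=0011 GT?F → skip
[2] flags=0011 VS?T → r3=0x48
[3] flags=0011 VS?T → r1=0x5d
[4] flags=0000 → (cmp)
[5] flags=0000 LS?T → r2=0xca
[6] flags=0000 PL?T → r2=0xc5
[7] flags=0000 NE?T → r2=0x2a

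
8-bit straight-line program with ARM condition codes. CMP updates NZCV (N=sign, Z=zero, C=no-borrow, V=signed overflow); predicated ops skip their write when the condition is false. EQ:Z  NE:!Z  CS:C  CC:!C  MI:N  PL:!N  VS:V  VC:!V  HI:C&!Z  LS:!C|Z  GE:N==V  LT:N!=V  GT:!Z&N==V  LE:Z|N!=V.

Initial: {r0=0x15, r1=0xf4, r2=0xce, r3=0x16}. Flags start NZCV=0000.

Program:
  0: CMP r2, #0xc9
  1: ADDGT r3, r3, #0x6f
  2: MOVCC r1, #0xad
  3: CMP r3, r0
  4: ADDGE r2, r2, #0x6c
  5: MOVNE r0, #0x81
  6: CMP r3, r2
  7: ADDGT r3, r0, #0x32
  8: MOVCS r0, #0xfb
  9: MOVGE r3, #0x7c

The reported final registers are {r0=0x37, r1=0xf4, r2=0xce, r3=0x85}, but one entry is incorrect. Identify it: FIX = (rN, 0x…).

[0] flags=0010 → (cmp)
[1] flags=0010 GT?T → r3=0x85
[2] flags=0010 CC?F → skip
[3] flags=0011 → (cmp)
[4] flags=0011 GE?F → skip
[5] flags=0011 NE?T → r0=0x81
[6] flags=1000 → (cmp)
[7] flags=1000 GT?F → skip
[8] flags=1000 CS?F → skip
[9] flags=1000 GE?F → skip

FIX = (r0, 0x81)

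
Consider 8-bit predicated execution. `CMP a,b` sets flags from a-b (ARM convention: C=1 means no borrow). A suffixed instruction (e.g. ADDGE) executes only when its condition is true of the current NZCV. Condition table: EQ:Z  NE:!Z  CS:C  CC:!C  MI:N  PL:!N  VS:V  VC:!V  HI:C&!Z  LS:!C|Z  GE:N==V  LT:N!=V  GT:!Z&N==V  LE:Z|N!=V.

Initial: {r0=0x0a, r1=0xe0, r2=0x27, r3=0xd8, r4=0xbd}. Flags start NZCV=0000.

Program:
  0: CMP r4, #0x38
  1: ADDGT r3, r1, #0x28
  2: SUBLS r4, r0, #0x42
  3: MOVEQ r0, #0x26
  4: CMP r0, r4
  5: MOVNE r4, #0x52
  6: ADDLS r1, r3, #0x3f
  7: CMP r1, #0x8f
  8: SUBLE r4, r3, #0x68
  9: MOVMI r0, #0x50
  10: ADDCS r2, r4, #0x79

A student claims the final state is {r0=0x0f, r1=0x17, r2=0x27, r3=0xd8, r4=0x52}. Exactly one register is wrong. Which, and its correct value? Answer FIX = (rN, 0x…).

FIX = (r0, 0x50)

0: ✓ CMP  NZCV=1010
1: · ADDGT
2: · SUBLS
3: · MOVEQ
4: ✓ CMP  NZCV=0000
5: ✓ MOVNE  r4←0x52
6: ✓ ADDLS  r1←0x17
7: ✓ CMP  NZCV=1001
8: · SUBLE
9: ✓ MOVMI  r0←0x50
10: · ADDCS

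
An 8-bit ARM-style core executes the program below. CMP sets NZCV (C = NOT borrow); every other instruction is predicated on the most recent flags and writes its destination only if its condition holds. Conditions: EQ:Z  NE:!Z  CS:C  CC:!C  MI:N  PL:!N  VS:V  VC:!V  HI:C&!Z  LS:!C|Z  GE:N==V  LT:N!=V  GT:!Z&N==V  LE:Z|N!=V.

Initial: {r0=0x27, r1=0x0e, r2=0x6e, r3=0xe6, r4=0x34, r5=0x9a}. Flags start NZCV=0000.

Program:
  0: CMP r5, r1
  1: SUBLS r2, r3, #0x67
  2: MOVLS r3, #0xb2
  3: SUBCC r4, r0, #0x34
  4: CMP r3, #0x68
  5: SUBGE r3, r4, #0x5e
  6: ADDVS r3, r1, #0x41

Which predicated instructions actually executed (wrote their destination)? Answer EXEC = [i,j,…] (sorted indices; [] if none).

EXEC = [6]

0: ✓ CMP  NZCV=1010
1: · SUBLS
2: · MOVLS
3: · SUBCC
4: ✓ CMP  NZCV=0011
5: · SUBGE
6: ✓ ADDVS  r3←0x4f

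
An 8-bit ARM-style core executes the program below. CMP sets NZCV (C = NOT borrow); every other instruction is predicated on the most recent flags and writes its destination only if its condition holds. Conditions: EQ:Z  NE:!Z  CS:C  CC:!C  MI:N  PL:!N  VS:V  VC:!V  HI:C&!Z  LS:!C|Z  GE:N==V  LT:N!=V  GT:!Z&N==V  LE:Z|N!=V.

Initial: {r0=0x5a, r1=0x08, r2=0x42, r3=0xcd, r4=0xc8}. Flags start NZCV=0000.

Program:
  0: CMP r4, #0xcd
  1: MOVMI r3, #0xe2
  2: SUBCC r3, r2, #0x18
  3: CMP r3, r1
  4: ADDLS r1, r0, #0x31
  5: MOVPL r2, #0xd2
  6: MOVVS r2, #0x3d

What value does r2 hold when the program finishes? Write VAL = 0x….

VAL = 0xd2

[0] flags=1000 → (cmp)
[1] flags=1000 MI?T → r3=0xe2
[2] flags=1000 CC?T → r3=0x2a
[3] flags=0010 → (cmp)
[4] flags=0010 LS?F → skip
[5] flags=0010 PL?T → r2=0xd2
[6] flags=0010 VS?F → skip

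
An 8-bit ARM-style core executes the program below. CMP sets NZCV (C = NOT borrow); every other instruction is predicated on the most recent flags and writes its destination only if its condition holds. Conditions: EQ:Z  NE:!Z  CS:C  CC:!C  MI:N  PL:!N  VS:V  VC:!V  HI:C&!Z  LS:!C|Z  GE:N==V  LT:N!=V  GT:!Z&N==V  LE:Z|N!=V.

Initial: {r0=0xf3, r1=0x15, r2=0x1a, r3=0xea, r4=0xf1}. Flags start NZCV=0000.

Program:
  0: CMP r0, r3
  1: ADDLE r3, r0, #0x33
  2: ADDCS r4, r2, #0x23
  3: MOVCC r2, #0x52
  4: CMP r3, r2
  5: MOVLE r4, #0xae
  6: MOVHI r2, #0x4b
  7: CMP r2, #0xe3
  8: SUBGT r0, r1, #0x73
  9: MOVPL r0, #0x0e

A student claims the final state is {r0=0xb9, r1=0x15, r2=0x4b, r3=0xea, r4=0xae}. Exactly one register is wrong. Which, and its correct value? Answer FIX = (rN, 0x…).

FIX = (r0, 0x0e)

0: ✓ CMP  NZCV=0010
1: · ADDLE
2: ✓ ADDCS  r4←0x3d
3: · MOVCC
4: ✓ CMP  NZCV=1010
5: ✓ MOVLE  r4←0xae
6: ✓ MOVHI  r2←0x4b
7: ✓ CMP  NZCV=0000
8: ✓ SUBGT  r0←0xa2
9: ✓ MOVPL  r0←0x0e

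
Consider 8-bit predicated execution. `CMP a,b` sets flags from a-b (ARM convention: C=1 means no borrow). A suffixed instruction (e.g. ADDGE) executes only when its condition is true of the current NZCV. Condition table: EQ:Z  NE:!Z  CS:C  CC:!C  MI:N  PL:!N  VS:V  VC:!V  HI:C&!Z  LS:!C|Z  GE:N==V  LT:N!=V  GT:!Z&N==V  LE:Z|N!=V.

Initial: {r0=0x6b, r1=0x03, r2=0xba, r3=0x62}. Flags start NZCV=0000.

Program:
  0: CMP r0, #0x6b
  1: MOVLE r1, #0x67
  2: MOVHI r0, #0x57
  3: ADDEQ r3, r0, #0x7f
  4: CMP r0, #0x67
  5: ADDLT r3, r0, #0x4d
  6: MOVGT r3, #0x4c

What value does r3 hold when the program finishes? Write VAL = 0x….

0: ✓ CMP  NZCV=0110
1: ✓ MOVLE  r1←0x67
2: · MOVHI
3: ✓ ADDEQ  r3←0xea
4: ✓ CMP  NZCV=0010
5: · ADDLT
6: ✓ MOVGT  r3←0x4c

VAL = 0x4c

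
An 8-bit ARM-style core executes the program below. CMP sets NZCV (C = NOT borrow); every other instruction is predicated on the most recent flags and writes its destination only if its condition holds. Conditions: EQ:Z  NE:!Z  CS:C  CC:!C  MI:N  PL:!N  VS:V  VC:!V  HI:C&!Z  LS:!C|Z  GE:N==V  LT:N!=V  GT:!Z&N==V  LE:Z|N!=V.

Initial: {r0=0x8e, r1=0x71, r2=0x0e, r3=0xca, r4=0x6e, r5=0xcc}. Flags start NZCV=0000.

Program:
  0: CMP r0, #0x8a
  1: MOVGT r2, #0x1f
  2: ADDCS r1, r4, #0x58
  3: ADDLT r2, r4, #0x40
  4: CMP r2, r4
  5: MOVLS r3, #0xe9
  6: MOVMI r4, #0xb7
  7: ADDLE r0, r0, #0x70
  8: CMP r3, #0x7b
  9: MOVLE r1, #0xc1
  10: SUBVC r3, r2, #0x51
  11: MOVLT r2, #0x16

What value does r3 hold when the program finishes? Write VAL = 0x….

VAL = 0xe9

[0] flags=0010 → (cmp)
[1] flags=0010 GT?T → r2=0x1f
[2] flags=0010 CS?T → r1=0xc6
[3] flags=0010 LT?F → skip
[4] flags=1000 → (cmp)
[5] flags=1000 LS?T → r3=0xe9
[6] flags=1000 MI?T → r4=0xb7
[7] flags=1000 LE?T → r0=0xfe
[8] flags=0011 → (cmp)
[9] flags=0011 LE?T → r1=0xc1
[10] flags=0011 VC?F → skip
[11] flags=0011 LT?T → r2=0x16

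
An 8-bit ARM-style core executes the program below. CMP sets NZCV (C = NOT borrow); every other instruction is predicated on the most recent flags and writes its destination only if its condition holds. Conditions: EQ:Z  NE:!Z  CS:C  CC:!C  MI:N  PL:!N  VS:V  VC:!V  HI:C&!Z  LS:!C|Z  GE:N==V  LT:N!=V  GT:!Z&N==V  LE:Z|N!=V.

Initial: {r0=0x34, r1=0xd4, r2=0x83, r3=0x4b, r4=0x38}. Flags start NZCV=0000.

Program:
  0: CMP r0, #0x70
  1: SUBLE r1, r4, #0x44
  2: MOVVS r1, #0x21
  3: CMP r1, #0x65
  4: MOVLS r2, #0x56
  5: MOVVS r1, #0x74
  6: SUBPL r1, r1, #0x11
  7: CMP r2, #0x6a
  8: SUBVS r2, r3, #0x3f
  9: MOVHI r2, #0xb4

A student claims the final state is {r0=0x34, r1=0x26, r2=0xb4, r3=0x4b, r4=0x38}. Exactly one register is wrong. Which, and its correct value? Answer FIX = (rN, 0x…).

FIX = (r1, 0xf4)

0: ✓ CMP  NZCV=1000
1: ✓ SUBLE  r1←0xf4
2: · MOVVS
3: ✓ CMP  NZCV=1010
4: · MOVLS
5: · MOVVS
6: · SUBPL
7: ✓ CMP  NZCV=0011
8: ✓ SUBVS  r2←0x0c
9: ✓ MOVHI  r2←0xb4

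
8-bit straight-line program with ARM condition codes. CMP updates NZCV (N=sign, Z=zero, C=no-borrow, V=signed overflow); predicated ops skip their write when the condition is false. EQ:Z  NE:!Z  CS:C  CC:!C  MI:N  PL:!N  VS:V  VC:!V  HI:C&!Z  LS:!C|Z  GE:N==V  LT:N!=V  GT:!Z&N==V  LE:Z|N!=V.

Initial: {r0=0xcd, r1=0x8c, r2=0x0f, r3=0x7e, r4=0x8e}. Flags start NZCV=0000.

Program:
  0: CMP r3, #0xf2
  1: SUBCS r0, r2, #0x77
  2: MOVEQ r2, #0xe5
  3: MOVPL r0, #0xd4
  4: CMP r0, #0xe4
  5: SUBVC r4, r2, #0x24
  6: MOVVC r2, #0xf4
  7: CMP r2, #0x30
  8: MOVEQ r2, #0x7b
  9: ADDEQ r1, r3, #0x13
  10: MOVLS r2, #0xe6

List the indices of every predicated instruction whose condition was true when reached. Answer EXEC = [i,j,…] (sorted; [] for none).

0: ✓ CMP  NZCV=1001
1: · SUBCS
2: · MOVEQ
3: · MOVPL
4: ✓ CMP  NZCV=1000
5: ✓ SUBVC  r4←0xeb
6: ✓ MOVVC  r2←0xf4
7: ✓ CMP  NZCV=1010
8: · MOVEQ
9: · ADDEQ
10: · MOVLS

EXEC = [5,6]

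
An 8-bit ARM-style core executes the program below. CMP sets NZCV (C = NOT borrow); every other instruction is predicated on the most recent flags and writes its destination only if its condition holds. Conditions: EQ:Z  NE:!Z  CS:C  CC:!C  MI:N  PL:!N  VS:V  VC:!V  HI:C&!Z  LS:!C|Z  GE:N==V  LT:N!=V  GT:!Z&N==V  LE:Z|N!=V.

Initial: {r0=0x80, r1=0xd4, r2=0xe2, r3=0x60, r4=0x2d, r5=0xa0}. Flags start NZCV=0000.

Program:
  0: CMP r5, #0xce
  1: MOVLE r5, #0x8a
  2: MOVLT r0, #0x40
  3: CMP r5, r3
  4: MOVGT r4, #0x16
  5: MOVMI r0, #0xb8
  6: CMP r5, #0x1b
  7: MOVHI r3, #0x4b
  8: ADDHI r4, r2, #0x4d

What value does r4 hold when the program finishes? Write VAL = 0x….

0: ✓ CMP  NZCV=1000
1: ✓ MOVLE  r5←0x8a
2: ✓ MOVLT  r0←0x40
3: ✓ CMP  NZCV=0011
4: · MOVGT
5: · MOVMI
6: ✓ CMP  NZCV=0011
7: ✓ MOVHI  r3←0x4b
8: ✓ ADDHI  r4←0x2f

VAL = 0x2f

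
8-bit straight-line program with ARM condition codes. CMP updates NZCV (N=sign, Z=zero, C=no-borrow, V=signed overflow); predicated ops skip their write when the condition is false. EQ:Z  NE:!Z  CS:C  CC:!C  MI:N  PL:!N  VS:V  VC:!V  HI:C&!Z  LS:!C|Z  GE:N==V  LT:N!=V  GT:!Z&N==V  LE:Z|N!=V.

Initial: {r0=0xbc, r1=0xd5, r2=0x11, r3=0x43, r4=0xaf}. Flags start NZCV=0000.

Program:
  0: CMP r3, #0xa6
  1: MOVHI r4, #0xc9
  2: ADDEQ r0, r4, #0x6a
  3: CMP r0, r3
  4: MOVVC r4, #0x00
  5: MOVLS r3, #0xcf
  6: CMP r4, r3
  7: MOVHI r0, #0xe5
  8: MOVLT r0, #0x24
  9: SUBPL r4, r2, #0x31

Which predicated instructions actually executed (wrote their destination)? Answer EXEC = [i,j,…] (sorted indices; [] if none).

0: ✓ CMP  NZCV=1001
1: · MOVHI
2: · ADDEQ
3: ✓ CMP  NZCV=0011
4: · MOVVC
5: · MOVLS
6: ✓ CMP  NZCV=0011
7: ✓ MOVHI  r0←0xe5
8: ✓ MOVLT  r0←0x24
9: ✓ SUBPL  r4←0xe0

EXEC = [7,8,9]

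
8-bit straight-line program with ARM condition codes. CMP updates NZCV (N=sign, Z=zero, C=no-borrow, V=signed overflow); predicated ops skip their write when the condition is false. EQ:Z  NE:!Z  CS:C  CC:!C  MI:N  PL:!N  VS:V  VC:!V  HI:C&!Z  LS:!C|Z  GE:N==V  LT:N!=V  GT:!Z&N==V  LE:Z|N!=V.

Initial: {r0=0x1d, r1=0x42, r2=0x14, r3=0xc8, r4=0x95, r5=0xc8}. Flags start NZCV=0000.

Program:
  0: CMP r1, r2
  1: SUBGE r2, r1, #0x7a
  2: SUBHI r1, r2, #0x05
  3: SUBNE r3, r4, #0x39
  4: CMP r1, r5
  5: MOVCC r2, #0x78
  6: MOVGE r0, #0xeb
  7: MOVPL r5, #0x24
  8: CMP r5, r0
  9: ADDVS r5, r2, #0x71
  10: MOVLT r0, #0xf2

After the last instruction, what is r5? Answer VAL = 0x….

VAL = 0xc8

[0] flags=0010 → (cmp)
[1] flags=0010 GE?T → r2=0xc8
[2] flags=0010 HI?T → r1=0xc3
[3] flags=0010 NE?T → r3=0x5c
[4] flags=1000 → (cmp)
[5] flags=1000 CC?T → r2=0x78
[6] flags=1000 GE?F → skip
[7] flags=1000 PL?F → skip
[8] flags=1010 → (cmp)
[9] flags=1010 VS?F → skip
[10] flags=1010 LT?T → r0=0xf2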